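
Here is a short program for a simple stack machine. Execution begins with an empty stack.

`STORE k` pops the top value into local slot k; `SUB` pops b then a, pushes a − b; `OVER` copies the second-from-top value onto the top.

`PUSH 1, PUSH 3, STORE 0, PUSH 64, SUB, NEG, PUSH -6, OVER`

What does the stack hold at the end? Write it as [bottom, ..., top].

[63, -6, 63]

PUSH 1  : [1]
PUSH 3  : [1, 3]
STORE 0 : [1]
PUSH 64 : [1, 64]
SUB     : [-63]
NEG     : [63]
PUSH -6 : [63, -6]
OVER    : [63, -6, 63]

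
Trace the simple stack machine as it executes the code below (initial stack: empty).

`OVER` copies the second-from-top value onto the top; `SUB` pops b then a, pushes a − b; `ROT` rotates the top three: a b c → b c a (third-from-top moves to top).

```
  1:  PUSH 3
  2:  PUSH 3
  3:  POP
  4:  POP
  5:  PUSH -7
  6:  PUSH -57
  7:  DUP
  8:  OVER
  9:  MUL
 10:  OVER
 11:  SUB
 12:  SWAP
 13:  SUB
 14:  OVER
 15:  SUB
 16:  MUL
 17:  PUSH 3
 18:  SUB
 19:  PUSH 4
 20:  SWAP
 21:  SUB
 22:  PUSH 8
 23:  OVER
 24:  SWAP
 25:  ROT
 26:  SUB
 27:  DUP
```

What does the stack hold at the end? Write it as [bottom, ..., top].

PUSH 3   : 3
PUSH 3   : 3 3
POP      : 3
POP      : (empty)
PUSH -7  : -7
PUSH -57 : -7 -57
DUP      : -7 -57 -57
OVER     : -7 -57 -57 -57
MUL      : -7 -57 3249
OVER     : -7 -57 3249 -57
SUB      : -7 -57 3306
SWAP     : -7 3306 -57
SUB      : -7 3363
OVER     : -7 3363 -7
SUB      : -7 3370
MUL      : -23590
PUSH 3   : -23590 3
SUB      : -23593
PUSH 4   : -23593 4
SWAP     : 4 -23593
SUB      : 23597
PUSH 8   : 23597 8
OVER     : 23597 8 23597
SWAP     : 23597 23597 8
ROT      : 23597 8 23597
SUB      : 23597 -23589
DUP      : 23597 -23589 -23589

[23597, -23589, -23589]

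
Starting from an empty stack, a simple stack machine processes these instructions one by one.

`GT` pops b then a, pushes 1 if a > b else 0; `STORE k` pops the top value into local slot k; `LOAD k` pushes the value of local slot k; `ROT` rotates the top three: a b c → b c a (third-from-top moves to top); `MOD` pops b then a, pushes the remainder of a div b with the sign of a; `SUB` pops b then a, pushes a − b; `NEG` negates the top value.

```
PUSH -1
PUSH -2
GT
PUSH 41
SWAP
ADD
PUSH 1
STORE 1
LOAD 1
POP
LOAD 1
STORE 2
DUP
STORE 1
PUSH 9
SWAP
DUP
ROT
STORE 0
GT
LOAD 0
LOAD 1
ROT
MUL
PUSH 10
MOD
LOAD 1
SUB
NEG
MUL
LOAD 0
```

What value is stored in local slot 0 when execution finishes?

PUSH -1 : [-1]
PUSH -2 : [-1, -2]
GT      : [1]
PUSH 41 : [1, 41]
SWAP    : [41, 1]
ADD     : [42]
PUSH 1  : [42, 1]
STORE 1 : [42]
LOAD 1  : [42, 1]
POP     : [42]
LOAD 1  : [42, 1]
STORE 2 : [42]
DUP     : [42, 42]
STORE 1 : [42]
PUSH 9  : [42, 9]
SWAP    : [9, 42]
DUP     : [9, 42, 42]
ROT     : [42, 42, 9]
STORE 0 : [42, 42]
GT      : [0]
LOAD 0  : [0, 9]
LOAD 1  : [0, 9, 42]
ROT     : [9, 42, 0]
MUL     : [9, 0]
PUSH 10 : [9, 0, 10]
MOD     : [9, 0]
LOAD 1  : [9, 0, 42]
SUB     : [9, -42]
NEG     : [9, 42]
MUL     : [378]
LOAD 0  : [378, 9]

9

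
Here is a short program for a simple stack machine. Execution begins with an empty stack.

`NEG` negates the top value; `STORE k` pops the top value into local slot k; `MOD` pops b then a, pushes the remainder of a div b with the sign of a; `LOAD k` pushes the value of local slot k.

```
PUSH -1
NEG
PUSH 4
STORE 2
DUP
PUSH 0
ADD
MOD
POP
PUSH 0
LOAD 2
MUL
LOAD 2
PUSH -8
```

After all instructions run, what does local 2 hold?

4

PUSH -1 -> [-1]
NEG     -> [1]
PUSH 4  -> [1, 4]
STORE 2 -> [1]
DUP     -> [1, 1]
PUSH 0  -> [1, 1, 0]
ADD     -> [1, 1]
MOD     -> [0]
POP     -> []
PUSH 0  -> [0]
LOAD 2  -> [0, 4]
MUL     -> [0]
LOAD 2  -> [0, 4]
PUSH -8 -> [0, 4, -8]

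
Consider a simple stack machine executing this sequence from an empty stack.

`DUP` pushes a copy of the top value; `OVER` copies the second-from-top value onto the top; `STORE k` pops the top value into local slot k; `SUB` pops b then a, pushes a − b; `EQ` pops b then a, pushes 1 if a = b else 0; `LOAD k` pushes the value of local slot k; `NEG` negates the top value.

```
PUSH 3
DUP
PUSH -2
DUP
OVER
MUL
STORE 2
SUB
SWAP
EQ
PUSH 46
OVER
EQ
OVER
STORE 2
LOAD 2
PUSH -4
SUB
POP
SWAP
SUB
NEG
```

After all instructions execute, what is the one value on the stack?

0

PUSH 3   [3]
DUP      [3, 3]
PUSH -2  [3, 3, -2]
DUP      [3, 3, -2, -2]
OVER     [3, 3, -2, -2, -2]
MUL      [3, 3, -2, 4]
STORE 2  [3, 3, -2]
SUB      [3, 5]
SWAP     [5, 3]
EQ       [0]
PUSH 46  [0, 46]
OVER     [0, 46, 0]
EQ       [0, 0]
OVER     [0, 0, 0]
STORE 2  [0, 0]
LOAD 2   [0, 0, 0]
PUSH -4  [0, 0, 0, -4]
SUB      [0, 0, 4]
POP      [0, 0]
SWAP     [0, 0]
SUB      [0]
NEG      [0]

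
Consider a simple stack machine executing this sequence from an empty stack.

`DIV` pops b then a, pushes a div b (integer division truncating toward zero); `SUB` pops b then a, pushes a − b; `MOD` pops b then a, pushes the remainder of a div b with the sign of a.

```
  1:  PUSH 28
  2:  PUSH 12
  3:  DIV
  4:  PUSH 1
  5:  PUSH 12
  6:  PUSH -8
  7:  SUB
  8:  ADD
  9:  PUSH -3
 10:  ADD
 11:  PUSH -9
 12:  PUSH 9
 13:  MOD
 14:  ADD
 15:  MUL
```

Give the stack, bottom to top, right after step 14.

[2, 18]

PUSH 28 -> [28]
PUSH 12 -> [28, 12]
DIV     -> [2]
PUSH 1  -> [2, 1]
PUSH 12 -> [2, 1, 12]
PUSH -8 -> [2, 1, 12, -8]
SUB     -> [2, 1, 20]
ADD     -> [2, 21]
PUSH -3 -> [2, 21, -3]
ADD     -> [2, 18]
PUSH -9 -> [2, 18, -9]
PUSH 9  -> [2, 18, -9, 9]
MOD     -> [2, 18, 0]
ADD     -> [2, 18]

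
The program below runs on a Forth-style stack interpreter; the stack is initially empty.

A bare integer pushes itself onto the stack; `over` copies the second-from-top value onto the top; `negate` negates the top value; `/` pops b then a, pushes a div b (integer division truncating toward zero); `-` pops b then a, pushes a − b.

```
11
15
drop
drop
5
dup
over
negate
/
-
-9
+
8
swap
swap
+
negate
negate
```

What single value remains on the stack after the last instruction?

5

11     → [11]
15     → [11, 15]
drop   → [11]
drop   → []
5      → [5]
dup    → [5, 5]
over   → [5, 5, 5]
negate → [5, 5, -5]
/      → [5, -1]
-      → [6]
-9     → [6, -9]
+      → [-3]
8      → [-3, 8]
swap   → [8, -3]
swap   → [-3, 8]
+      → [5]
negate → [-5]
negate → [5]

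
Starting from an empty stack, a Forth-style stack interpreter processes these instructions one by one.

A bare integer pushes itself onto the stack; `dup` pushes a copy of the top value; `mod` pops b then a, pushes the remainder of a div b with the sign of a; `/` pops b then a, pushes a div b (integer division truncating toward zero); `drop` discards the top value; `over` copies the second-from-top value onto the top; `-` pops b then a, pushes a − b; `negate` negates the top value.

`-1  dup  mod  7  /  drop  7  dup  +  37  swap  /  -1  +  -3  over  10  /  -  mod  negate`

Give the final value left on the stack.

-1

-1     -> -1
dup    -> -1 -1
mod    -> 0
7      -> 0 7
/      -> 0
drop   -> (empty)
7      -> 7
dup    -> 7 7
+      -> 14
37     -> 14 37
swap   -> 37 14
/      -> 2
-1     -> 2 -1
+      -> 1
-3     -> 1 -3
over   -> 1 -3 1
10     -> 1 -3 1 10
/      -> 1 -3 0
-      -> 1 -3
mod    -> 1
negate -> -1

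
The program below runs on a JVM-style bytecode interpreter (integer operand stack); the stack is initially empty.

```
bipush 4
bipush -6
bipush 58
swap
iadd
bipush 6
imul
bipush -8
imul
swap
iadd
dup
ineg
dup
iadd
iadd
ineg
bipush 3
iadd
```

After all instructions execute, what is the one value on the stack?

-2489

bipush 4  -> [4]
bipush -6 -> [4, -6]
bipush 58 -> [4, -6, 58]
swap      -> [4, 58, -6]
iadd      -> [4, 52]
bipush 6  -> [4, 52, 6]
imul      -> [4, 312]
bipush -8 -> [4, 312, -8]
imul      -> [4, -2496]
swap      -> [-2496, 4]
iadd      -> [-2492]
dup       -> [-2492, -2492]
ineg      -> [-2492, 2492]
dup       -> [-2492, 2492, 2492]
iadd      -> [-2492, 4984]
iadd      -> [2492]
ineg      -> [-2492]
bipush 3  -> [-2492, 3]
iadd      -> [-2489]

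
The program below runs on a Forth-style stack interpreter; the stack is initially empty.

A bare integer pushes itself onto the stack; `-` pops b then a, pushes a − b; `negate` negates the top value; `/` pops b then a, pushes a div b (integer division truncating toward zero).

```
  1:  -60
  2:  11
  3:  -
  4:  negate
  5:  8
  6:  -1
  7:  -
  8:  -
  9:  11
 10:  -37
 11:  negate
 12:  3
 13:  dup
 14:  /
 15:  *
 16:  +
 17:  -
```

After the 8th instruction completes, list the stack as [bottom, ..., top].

-60    -> -60
11     -> -60 11
-      -> -71
negate -> 71
8      -> 71 8
-1     -> 71 8 -1
-      -> 71 9
-      -> 62

[62]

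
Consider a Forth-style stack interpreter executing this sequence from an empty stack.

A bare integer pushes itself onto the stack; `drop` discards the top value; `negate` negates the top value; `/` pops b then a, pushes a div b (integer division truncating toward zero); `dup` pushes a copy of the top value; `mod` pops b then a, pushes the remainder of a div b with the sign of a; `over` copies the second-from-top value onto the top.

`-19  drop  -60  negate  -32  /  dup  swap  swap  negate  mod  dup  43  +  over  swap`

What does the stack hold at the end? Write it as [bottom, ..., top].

-19    : [-19]
drop   : []
-60    : [-60]
negate : [60]
-32    : [60, -32]
/      : [-1]
dup    : [-1, -1]
swap   : [-1, -1]
swap   : [-1, -1]
negate : [-1, 1]
mod    : [0]
dup    : [0, 0]
43     : [0, 0, 43]
+      : [0, 43]
over   : [0, 43, 0]
swap   : [0, 0, 43]

[0, 0, 43]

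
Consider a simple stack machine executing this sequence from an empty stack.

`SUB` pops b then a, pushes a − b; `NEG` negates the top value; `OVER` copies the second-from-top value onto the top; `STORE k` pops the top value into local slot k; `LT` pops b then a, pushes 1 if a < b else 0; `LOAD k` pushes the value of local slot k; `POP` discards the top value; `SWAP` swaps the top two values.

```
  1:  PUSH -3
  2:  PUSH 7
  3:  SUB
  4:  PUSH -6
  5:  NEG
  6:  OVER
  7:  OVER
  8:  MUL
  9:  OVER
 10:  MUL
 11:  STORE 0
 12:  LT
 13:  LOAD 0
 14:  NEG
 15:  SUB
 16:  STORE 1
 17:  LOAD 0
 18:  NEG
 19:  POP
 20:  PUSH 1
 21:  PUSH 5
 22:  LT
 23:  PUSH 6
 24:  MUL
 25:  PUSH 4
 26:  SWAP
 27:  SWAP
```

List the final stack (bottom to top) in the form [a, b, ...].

[6, 4]

PUSH -3 -> [-3]
PUSH 7  -> [-3, 7]
SUB     -> [-10]
PUSH -6 -> [-10, -6]
NEG     -> [-10, 6]
OVER    -> [-10, 6, -10]
OVER    -> [-10, 6, -10, 6]
MUL     -> [-10, 6, -60]
OVER    -> [-10, 6, -60, 6]
MUL     -> [-10, 6, -360]
STORE 0 -> [-10, 6]
LT      -> [1]
LOAD 0  -> [1, -360]
NEG     -> [1, 360]
SUB     -> [-359]
STORE 1 -> []
LOAD 0  -> [-360]
NEG     -> [360]
POP     -> []
PUSH 1  -> [1]
PUSH 5  -> [1, 5]
LT      -> [1]
PUSH 6  -> [1, 6]
MUL     -> [6]
PUSH 4  -> [6, 4]
SWAP    -> [4, 6]
SWAP    -> [6, 4]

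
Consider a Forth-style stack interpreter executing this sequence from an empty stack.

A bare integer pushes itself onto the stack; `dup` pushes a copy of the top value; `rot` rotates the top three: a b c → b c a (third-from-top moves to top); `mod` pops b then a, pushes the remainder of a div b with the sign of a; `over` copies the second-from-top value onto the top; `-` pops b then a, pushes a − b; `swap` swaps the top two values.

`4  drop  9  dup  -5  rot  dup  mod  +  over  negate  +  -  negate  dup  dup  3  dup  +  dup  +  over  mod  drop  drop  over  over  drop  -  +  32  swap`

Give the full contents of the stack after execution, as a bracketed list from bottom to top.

[32, -23]

4      : 4
drop   : (empty)
9      : 9
dup    : 9 9
-5     : 9 9 -5
rot    : 9 -5 9
dup    : 9 -5 9 9
mod    : 9 -5 0
+      : 9 -5
over   : 9 -5 9
negate : 9 -5 -9
+      : 9 -14
-      : 23
negate : -23
dup    : -23 -23
dup    : -23 -23 -23
3      : -23 -23 -23 3
dup    : -23 -23 -23 3 3
+      : -23 -23 -23 6
dup    : -23 -23 -23 6 6
+      : -23 -23 -23 12
over   : -23 -23 -23 12 -23
mod    : -23 -23 -23 12
drop   : -23 -23 -23
drop   : -23 -23
over   : -23 -23 -23
over   : -23 -23 -23 -23
drop   : -23 -23 -23
-      : -23 0
+      : -23
32     : -23 32
swap   : 32 -23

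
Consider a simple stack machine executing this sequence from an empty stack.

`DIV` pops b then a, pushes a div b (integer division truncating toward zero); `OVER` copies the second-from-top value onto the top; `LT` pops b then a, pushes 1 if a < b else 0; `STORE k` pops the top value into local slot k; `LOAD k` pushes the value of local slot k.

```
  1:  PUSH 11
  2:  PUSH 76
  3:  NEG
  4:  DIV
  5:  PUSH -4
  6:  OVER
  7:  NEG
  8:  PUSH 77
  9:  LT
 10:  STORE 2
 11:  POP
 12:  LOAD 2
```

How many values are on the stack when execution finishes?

PUSH 11  [11]
PUSH 76  [11, 76]
NEG      [11, -76]
DIV      [0]
PUSH -4  [0, -4]
OVER     [0, -4, 0]
NEG      [0, -4, 0]
PUSH 77  [0, -4, 0, 77]
LT       [0, -4, 1]
STORE 2  [0, -4]
POP      [0]
LOAD 2   [0, 1]

2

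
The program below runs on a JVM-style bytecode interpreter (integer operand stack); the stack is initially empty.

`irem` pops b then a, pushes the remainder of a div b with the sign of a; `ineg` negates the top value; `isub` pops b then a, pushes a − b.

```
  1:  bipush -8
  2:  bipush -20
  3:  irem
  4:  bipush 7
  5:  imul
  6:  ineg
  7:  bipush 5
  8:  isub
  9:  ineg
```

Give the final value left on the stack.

-51

bipush -8  → [-8]
bipush -20 → [-8, -20]
irem       → [-8]
bipush 7   → [-8, 7]
imul       → [-56]
ineg       → [56]
bipush 5   → [56, 5]
isub       → [51]
ineg       → [-51]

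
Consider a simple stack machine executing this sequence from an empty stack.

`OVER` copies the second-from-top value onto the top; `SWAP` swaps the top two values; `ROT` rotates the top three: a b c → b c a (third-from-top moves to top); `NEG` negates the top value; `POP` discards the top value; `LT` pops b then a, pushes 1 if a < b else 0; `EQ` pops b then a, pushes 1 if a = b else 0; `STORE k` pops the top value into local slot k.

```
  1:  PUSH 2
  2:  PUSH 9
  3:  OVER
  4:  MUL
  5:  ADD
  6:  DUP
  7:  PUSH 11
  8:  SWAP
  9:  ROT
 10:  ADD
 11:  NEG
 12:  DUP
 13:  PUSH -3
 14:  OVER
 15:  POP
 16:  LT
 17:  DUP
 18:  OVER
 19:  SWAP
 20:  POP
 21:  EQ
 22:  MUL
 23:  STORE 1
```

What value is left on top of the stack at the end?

PUSH 2  : 2
PUSH 9  : 2 9
OVER    : 2 9 2
MUL     : 2 18
ADD     : 20
DUP     : 20 20
PUSH 11 : 20 20 11
SWAP    : 20 11 20
ROT     : 11 20 20
ADD     : 11 40
NEG     : 11 -40
DUP     : 11 -40 -40
PUSH -3 : 11 -40 -40 -3
OVER    : 11 -40 -40 -3 -40
POP     : 11 -40 -40 -3
LT      : 11 -40 1
DUP     : 11 -40 1 1
OVER    : 11 -40 1 1 1
SWAP    : 11 -40 1 1 1
POP     : 11 -40 1 1
EQ      : 11 -40 1
MUL     : 11 -40
STORE 1 : 11

11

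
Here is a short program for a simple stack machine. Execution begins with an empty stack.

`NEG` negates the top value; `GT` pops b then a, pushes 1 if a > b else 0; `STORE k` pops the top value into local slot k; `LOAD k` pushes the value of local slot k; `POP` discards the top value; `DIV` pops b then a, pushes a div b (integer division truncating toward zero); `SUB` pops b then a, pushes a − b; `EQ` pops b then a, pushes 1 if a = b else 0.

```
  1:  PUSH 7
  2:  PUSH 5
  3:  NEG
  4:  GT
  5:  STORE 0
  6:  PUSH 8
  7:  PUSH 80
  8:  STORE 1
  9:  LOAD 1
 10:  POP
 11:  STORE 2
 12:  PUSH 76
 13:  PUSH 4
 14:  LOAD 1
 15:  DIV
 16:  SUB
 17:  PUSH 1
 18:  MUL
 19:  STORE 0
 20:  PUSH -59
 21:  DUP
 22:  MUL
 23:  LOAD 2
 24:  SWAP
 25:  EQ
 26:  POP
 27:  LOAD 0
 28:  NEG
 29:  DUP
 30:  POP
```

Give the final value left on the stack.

-76

PUSH 7   -> [7]
PUSH 5   -> [7, 5]
NEG      -> [7, -5]
GT       -> [1]
STORE 0  -> []
PUSH 8   -> [8]
PUSH 80  -> [8, 80]
STORE 1  -> [8]
LOAD 1   -> [8, 80]
POP      -> [8]
STORE 2  -> []
PUSH 76  -> [76]
PUSH 4   -> [76, 4]
LOAD 1   -> [76, 4, 80]
DIV      -> [76, 0]
SUB      -> [76]
PUSH 1   -> [76, 1]
MUL      -> [76]
STORE 0  -> []
PUSH -59 -> [-59]
DUP      -> [-59, -59]
MUL      -> [3481]
LOAD 2   -> [3481, 8]
SWAP     -> [8, 3481]
EQ       -> [0]
POP      -> []
LOAD 0   -> [76]
NEG      -> [-76]
DUP      -> [-76, -76]
POP      -> [-76]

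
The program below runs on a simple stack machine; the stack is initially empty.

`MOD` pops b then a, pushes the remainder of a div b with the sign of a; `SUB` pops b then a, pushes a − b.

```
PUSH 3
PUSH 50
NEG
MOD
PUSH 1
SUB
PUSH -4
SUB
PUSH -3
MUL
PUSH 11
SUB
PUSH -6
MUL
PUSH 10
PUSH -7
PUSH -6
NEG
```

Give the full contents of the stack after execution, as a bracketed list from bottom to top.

PUSH 3   [3]
PUSH 50  [3, 50]
NEG      [3, -50]
MOD      [3]
PUSH 1   [3, 1]
SUB      [2]
PUSH -4  [2, -4]
SUB      [6]
PUSH -3  [6, -3]
MUL      [-18]
PUSH 11  [-18, 11]
SUB      [-29]
PUSH -6  [-29, -6]
MUL      [174]
PUSH 10  [174, 10]
PUSH -7  [174, 10, -7]
PUSH -6  [174, 10, -7, -6]
NEG      [174, 10, -7, 6]

[174, 10, -7, 6]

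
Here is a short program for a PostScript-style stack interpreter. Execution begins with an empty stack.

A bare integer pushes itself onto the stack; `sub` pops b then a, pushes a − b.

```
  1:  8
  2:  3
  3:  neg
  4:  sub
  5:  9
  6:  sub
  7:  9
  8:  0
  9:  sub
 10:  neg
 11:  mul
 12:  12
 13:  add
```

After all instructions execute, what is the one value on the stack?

8   -> [8]
3   -> [8, 3]
neg -> [8, -3]
sub -> [11]
9   -> [11, 9]
sub -> [2]
9   -> [2, 9]
0   -> [2, 9, 0]
sub -> [2, 9]
neg -> [2, -9]
mul -> [-18]
12  -> [-18, 12]
add -> [-6]

-6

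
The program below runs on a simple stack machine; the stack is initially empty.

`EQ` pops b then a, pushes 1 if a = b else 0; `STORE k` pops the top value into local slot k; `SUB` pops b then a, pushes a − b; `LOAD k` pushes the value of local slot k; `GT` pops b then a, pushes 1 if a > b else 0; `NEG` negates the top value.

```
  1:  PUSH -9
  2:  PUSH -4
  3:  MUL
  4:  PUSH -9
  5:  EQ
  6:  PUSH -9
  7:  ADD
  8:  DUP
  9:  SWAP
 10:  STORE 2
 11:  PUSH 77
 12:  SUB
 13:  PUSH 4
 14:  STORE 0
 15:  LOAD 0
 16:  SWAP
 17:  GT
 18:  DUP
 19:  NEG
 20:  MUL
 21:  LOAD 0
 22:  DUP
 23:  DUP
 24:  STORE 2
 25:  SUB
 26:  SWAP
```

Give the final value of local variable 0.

PUSH -9 -> [-9]
PUSH -4 -> [-9, -4]
MUL     -> [36]
PUSH -9 -> [36, -9]
EQ      -> [0]
PUSH -9 -> [0, -9]
ADD     -> [-9]
DUP     -> [-9, -9]
SWAP    -> [-9, -9]
STORE 2 -> [-9]
PUSH 77 -> [-9, 77]
SUB     -> [-86]
PUSH 4  -> [-86, 4]
STORE 0 -> [-86]
LOAD 0  -> [-86, 4]
SWAP    -> [4, -86]
GT      -> [1]
DUP     -> [1, 1]
NEG     -> [1, -1]
MUL     -> [-1]
LOAD 0  -> [-1, 4]
DUP     -> [-1, 4, 4]
DUP     -> [-1, 4, 4, 4]
STORE 2 -> [-1, 4, 4]
SUB     -> [-1, 0]
SWAP    -> [0, -1]

4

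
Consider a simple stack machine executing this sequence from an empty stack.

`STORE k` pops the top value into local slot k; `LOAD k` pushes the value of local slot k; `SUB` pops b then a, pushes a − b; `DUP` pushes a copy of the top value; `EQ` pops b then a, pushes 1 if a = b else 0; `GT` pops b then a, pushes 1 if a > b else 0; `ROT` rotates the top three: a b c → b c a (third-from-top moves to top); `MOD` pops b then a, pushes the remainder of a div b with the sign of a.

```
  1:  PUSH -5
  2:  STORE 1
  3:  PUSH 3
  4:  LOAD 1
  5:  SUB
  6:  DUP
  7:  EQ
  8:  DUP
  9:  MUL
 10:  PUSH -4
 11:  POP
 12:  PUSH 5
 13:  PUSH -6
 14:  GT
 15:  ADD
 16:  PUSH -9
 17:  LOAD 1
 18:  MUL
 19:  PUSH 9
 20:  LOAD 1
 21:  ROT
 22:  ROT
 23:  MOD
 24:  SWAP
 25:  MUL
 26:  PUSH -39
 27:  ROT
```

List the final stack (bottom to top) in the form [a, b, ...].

PUSH -5  -> -5
STORE 1  -> (empty)
PUSH 3   -> 3
LOAD 1   -> 3 -5
SUB      -> 8
DUP      -> 8 8
EQ       -> 1
DUP      -> 1 1
MUL      -> 1
PUSH -4  -> 1 -4
POP      -> 1
PUSH 5   -> 1 5
PUSH -6  -> 1 5 -6
GT       -> 1 1
ADD      -> 2
PUSH -9  -> 2 -9
LOAD 1   -> 2 -9 -5
MUL      -> 2 45
PUSH 9   -> 2 45 9
LOAD 1   -> 2 45 9 -5
ROT      -> 2 9 -5 45
ROT      -> 2 -5 45 9
MOD      -> 2 -5 0
SWAP     -> 2 0 -5
MUL      -> 2 0
PUSH -39 -> 2 0 -39
ROT      -> 0 -39 2

[0, -39, 2]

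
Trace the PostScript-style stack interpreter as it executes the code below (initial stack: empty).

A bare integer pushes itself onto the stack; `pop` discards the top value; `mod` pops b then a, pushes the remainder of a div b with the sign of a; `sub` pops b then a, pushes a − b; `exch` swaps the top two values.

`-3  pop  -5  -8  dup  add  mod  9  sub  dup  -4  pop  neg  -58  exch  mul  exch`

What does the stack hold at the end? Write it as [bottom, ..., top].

-3   : [-3]
pop  : []
-5   : [-5]
-8   : [-5, -8]
dup  : [-5, -8, -8]
add  : [-5, -16]
mod  : [-5]
9    : [-5, 9]
sub  : [-14]
dup  : [-14, -14]
-4   : [-14, -14, -4]
pop  : [-14, -14]
neg  : [-14, 14]
-58  : [-14, 14, -58]
exch : [-14, -58, 14]
mul  : [-14, -812]
exch : [-812, -14]

[-812, -14]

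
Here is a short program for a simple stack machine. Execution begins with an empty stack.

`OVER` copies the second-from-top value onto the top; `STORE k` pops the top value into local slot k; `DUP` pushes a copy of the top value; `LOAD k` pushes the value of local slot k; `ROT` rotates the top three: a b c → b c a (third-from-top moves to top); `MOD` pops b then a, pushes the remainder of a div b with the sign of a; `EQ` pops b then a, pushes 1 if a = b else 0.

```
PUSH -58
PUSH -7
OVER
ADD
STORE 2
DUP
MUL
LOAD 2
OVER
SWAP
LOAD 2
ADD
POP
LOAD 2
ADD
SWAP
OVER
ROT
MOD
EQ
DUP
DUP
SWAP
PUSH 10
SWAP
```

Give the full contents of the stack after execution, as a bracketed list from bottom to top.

PUSH -58  [-58]
PUSH -7   [-58, -7]
OVER      [-58, -7, -58]
ADD       [-58, -65]
STORE 2   [-58]
DUP       [-58, -58]
MUL       [3364]
LOAD 2    [3364, -65]
OVER      [3364, -65, 3364]
SWAP      [3364, 3364, -65]
LOAD 2    [3364, 3364, -65, -65]
ADD       [3364, 3364, -130]
POP       [3364, 3364]
LOAD 2    [3364, 3364, -65]
ADD       [3364, 3299]
SWAP      [3299, 3364]
OVER      [3299, 3364, 3299]
ROT       [3364, 3299, 3299]
MOD       [3364, 0]
EQ        [0]
DUP       [0, 0]
DUP       [0, 0, 0]
SWAP      [0, 0, 0]
PUSH 10   [0, 0, 0, 10]
SWAP      [0, 0, 10, 0]

[0, 0, 10, 0]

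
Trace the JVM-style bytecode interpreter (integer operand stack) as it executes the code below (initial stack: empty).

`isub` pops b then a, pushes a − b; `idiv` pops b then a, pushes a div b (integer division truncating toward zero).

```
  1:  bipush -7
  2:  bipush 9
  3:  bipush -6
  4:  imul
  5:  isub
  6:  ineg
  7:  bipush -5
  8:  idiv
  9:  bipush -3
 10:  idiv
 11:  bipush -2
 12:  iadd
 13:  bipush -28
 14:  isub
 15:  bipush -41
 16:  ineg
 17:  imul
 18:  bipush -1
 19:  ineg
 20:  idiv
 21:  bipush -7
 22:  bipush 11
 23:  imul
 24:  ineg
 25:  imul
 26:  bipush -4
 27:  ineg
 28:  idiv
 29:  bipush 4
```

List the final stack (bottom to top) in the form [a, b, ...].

[18152, 4]

bipush -7   [-7]
bipush 9    [-7, 9]
bipush -6   [-7, 9, -6]
imul        [-7, -54]
isub        [47]
ineg        [-47]
bipush -5   [-47, -5]
idiv        [9]
bipush -3   [9, -3]
idiv        [-3]
bipush -2   [-3, -2]
iadd        [-5]
bipush -28  [-5, -28]
isub        [23]
bipush -41  [23, -41]
ineg        [23, 41]
imul        [943]
bipush -1   [943, -1]
ineg        [943, 1]
idiv        [943]
bipush -7   [943, -7]
bipush 11   [943, -7, 11]
imul        [943, -77]
ineg        [943, 77]
imul        [72611]
bipush -4   [72611, -4]
ineg        [72611, 4]
idiv        [18152]
bipush 4    [18152, 4]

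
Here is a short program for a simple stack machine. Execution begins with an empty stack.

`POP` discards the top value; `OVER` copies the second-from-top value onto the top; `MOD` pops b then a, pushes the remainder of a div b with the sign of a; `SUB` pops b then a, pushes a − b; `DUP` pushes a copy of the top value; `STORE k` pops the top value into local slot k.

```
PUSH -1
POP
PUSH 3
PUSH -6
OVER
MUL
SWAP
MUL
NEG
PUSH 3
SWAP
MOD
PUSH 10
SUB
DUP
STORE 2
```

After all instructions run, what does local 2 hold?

-7

PUSH -1 -> [-1]
POP     -> []
PUSH 3  -> [3]
PUSH -6 -> [3, -6]
OVER    -> [3, -6, 3]
MUL     -> [3, -18]
SWAP    -> [-18, 3]
MUL     -> [-54]
NEG     -> [54]
PUSH 3  -> [54, 3]
SWAP    -> [3, 54]
MOD     -> [3]
PUSH 10 -> [3, 10]
SUB     -> [-7]
DUP     -> [-7, -7]
STORE 2 -> [-7]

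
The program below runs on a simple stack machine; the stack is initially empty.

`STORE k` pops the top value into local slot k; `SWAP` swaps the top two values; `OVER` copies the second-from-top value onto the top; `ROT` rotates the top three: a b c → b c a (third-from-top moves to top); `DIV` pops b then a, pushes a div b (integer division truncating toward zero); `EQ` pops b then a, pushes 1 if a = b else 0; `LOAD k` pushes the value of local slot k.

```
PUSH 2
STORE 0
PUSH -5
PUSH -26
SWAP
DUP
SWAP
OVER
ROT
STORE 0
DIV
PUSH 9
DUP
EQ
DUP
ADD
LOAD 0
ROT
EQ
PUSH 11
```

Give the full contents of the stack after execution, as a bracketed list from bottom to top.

[-26, 2, 0, 11]

PUSH 2   → [2]
STORE 0  → []
PUSH -5  → [-5]
PUSH -26 → [-5, -26]
SWAP     → [-26, -5]
DUP      → [-26, -5, -5]
SWAP     → [-26, -5, -5]
OVER     → [-26, -5, -5, -5]
ROT      → [-26, -5, -5, -5]
STORE 0  → [-26, -5, -5]
DIV      → [-26, 1]
PUSH 9   → [-26, 1, 9]
DUP      → [-26, 1, 9, 9]
EQ       → [-26, 1, 1]
DUP      → [-26, 1, 1, 1]
ADD      → [-26, 1, 2]
LOAD 0   → [-26, 1, 2, -5]
ROT      → [-26, 2, -5, 1]
EQ       → [-26, 2, 0]
PUSH 11  → [-26, 2, 0, 11]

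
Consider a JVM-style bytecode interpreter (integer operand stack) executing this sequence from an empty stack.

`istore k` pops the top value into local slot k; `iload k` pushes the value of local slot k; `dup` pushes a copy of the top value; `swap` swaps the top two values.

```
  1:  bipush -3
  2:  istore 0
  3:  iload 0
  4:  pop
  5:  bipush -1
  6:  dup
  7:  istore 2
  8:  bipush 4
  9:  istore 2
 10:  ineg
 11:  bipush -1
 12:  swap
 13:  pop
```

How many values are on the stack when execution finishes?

1

bipush -3 -> -3
istore 0  -> (empty)
iload 0   -> -3
pop       -> (empty)
bipush -1 -> -1
dup       -> -1 -1
istore 2  -> -1
bipush 4  -> -1 4
istore 2  -> -1
ineg      -> 1
bipush -1 -> 1 -1
swap      -> -1 1
pop       -> -1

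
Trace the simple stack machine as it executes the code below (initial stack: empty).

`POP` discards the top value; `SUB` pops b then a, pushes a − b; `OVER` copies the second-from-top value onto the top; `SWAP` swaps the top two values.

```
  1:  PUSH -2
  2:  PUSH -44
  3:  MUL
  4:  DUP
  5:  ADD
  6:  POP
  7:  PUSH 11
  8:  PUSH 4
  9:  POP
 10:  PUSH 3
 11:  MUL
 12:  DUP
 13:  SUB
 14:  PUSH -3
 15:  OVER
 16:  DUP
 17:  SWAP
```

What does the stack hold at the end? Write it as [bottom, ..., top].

[0, -3, 0, 0]

PUSH -2   [-2]
PUSH -44  [-2, -44]
MUL       [88]
DUP       [88, 88]
ADD       [176]
POP       []
PUSH 11   [11]
PUSH 4    [11, 4]
POP       [11]
PUSH 3    [11, 3]
MUL       [33]
DUP       [33, 33]
SUB       [0]
PUSH -3   [0, -3]
OVER      [0, -3, 0]
DUP       [0, -3, 0, 0]
SWAP      [0, -3, 0, 0]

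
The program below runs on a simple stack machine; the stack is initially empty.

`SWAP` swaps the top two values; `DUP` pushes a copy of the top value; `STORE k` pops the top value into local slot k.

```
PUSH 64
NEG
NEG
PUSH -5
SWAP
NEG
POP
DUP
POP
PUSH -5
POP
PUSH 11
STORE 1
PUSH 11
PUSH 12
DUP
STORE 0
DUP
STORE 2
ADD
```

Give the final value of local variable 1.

PUSH 64 : 64
NEG     : -64
NEG     : 64
PUSH -5 : 64 -5
SWAP    : -5 64
NEG     : -5 -64
POP     : -5
DUP     : -5 -5
POP     : -5
PUSH -5 : -5 -5
POP     : -5
PUSH 11 : -5 11
STORE 1 : -5
PUSH 11 : -5 11
PUSH 12 : -5 11 12
DUP     : -5 11 12 12
STORE 0 : -5 11 12
DUP     : -5 11 12 12
STORE 2 : -5 11 12
ADD     : -5 23

11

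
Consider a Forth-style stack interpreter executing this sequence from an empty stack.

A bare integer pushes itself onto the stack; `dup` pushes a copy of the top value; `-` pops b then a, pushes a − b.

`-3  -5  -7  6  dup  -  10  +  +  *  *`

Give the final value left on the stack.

45

-3   -3
-5   -3 -5
-7   -3 -5 -7
6    -3 -5 -7 6
dup  -3 -5 -7 6 6
-    -3 -5 -7 0
10   -3 -5 -7 0 10
+    -3 -5 -7 10
+    -3 -5 3
*    -3 -15
*    45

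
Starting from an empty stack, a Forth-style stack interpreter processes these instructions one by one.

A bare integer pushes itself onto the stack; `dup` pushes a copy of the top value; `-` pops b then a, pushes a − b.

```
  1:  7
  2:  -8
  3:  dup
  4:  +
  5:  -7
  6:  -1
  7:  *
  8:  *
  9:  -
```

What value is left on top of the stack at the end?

7   : 7
-8  : 7 -8
dup : 7 -8 -8
+   : 7 -16
-7  : 7 -16 -7
-1  : 7 -16 -7 -1
*   : 7 -16 7
*   : 7 -112
-   : 119

119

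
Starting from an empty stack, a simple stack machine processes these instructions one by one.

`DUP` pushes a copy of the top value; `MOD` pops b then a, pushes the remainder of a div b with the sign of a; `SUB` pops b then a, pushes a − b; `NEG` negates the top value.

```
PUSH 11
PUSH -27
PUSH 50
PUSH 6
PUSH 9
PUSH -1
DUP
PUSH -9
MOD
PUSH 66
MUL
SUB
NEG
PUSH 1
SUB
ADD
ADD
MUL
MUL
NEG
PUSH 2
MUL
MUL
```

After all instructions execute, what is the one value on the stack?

PUSH 11  : [11]
PUSH -27 : [11, -27]
PUSH 50  : [11, -27, 50]
PUSH 6   : [11, -27, 50, 6]
PUSH 9   : [11, -27, 50, 6, 9]
PUSH -1  : [11, -27, 50, 6, 9, -1]
DUP      : [11, -27, 50, 6, 9, -1, -1]
PUSH -9  : [11, -27, 50, 6, 9, -1, -1, -9]
MOD      : [11, -27, 50, 6, 9, -1, -1]
PUSH 66  : [11, -27, 50, 6, 9, -1, -1, 66]
MUL      : [11, -27, 50, 6, 9, -1, -66]
SUB      : [11, -27, 50, 6, 9, 65]
NEG      : [11, -27, 50, 6, 9, -65]
PUSH 1   : [11, -27, 50, 6, 9, -65, 1]
SUB      : [11, -27, 50, 6, 9, -66]
ADD      : [11, -27, 50, 6, -57]
ADD      : [11, -27, 50, -51]
MUL      : [11, -27, -2550]
MUL      : [11, 68850]
NEG      : [11, -68850]
PUSH 2   : [11, -68850, 2]
MUL      : [11, -137700]
MUL      : [-1514700]

-1514700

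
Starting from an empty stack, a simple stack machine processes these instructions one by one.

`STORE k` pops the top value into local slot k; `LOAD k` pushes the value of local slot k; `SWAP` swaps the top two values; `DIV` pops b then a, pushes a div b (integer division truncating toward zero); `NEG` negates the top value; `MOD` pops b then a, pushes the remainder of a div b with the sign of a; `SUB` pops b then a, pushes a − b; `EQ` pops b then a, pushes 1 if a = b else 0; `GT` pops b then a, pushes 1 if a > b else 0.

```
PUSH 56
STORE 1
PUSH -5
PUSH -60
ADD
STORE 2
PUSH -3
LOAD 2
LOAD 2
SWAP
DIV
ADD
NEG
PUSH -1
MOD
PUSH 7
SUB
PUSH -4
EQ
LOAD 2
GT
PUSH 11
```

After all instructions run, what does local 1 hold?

56

PUSH 56  : [56]
STORE 1  : []
PUSH -5  : [-5]
PUSH -60 : [-5, -60]
ADD      : [-65]
STORE 2  : []
PUSH -3  : [-3]
LOAD 2   : [-3, -65]
LOAD 2   : [-3, -65, -65]
SWAP     : [-3, -65, -65]
DIV      : [-3, 1]
ADD      : [-2]
NEG      : [2]
PUSH -1  : [2, -1]
MOD      : [0]
PUSH 7   : [0, 7]
SUB      : [-7]
PUSH -4  : [-7, -4]
EQ       : [0]
LOAD 2   : [0, -65]
GT       : [1]
PUSH 11  : [1, 11]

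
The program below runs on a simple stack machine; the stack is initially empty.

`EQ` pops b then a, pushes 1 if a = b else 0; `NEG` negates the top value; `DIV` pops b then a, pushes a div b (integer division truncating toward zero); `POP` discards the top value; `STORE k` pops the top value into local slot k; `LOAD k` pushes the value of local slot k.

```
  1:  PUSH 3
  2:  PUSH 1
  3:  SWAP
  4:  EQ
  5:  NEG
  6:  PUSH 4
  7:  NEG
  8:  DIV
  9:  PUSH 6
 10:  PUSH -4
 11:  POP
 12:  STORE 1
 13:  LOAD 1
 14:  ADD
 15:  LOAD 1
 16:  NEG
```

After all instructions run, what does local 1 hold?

6

PUSH 3  → 3
PUSH 1  → 3 1
SWAP    → 1 3
EQ      → 0
NEG     → 0
PUSH 4  → 0 4
NEG     → 0 -4
DIV     → 0
PUSH 6  → 0 6
PUSH -4 → 0 6 -4
POP     → 0 6
STORE 1 → 0
LOAD 1  → 0 6
ADD     → 6
LOAD 1  → 6 6
NEG     → 6 -6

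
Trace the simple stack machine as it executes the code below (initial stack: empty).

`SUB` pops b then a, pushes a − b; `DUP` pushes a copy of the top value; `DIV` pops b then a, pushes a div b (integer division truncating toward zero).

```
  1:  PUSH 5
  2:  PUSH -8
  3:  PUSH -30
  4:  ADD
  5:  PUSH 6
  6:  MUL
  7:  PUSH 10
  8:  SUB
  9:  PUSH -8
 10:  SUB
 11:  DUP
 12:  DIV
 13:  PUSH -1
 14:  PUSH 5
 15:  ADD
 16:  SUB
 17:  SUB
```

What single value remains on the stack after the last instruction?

8

PUSH 5    5
PUSH -8   5 -8
PUSH -30  5 -8 -30
ADD       5 -38
PUSH 6    5 -38 6
MUL       5 -228
PUSH 10   5 -228 10
SUB       5 -238
PUSH -8   5 -238 -8
SUB       5 -230
DUP       5 -230 -230
DIV       5 1
PUSH -1   5 1 -1
PUSH 5    5 1 -1 5
ADD       5 1 4
SUB       5 -3
SUB       8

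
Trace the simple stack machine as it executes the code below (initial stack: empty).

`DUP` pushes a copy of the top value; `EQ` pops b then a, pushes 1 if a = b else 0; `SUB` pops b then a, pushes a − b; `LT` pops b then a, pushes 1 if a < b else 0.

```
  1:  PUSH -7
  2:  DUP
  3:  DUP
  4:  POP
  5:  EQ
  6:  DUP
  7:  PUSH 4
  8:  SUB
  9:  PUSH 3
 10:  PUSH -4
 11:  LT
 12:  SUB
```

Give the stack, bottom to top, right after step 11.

PUSH -7 → -7
DUP     → -7 -7
DUP     → -7 -7 -7
POP     → -7 -7
EQ      → 1
DUP     → 1 1
PUSH 4  → 1 1 4
SUB     → 1 -3
PUSH 3  → 1 -3 3
PUSH -4 → 1 -3 3 -4
LT      → 1 -3 0

[1, -3, 0]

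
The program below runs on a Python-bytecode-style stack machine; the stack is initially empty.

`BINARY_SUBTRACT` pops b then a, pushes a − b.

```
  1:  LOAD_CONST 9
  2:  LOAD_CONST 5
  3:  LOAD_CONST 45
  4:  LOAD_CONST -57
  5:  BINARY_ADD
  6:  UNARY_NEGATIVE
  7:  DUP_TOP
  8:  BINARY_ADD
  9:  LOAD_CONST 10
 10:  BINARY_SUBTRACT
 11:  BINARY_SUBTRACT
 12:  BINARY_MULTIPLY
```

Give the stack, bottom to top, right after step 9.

[9, 5, 24, 10]

LOAD_CONST 9    [9]
LOAD_CONST 5    [9, 5]
LOAD_CONST 45   [9, 5, 45]
LOAD_CONST -57  [9, 5, 45, -57]
BINARY_ADD      [9, 5, -12]
UNARY_NEGATIVE  [9, 5, 12]
DUP_TOP         [9, 5, 12, 12]
BINARY_ADD      [9, 5, 24]
LOAD_CONST 10   [9, 5, 24, 10]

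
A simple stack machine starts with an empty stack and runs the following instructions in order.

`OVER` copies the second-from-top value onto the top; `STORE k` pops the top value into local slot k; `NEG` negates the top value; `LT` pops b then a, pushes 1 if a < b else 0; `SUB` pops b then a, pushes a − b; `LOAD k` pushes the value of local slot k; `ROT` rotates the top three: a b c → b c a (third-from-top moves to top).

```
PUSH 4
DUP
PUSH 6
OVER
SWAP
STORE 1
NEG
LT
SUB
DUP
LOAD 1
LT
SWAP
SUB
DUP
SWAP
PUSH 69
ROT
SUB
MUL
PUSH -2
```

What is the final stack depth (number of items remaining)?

2

PUSH 4  → 4
DUP     → 4 4
PUSH 6  → 4 4 6
OVER    → 4 4 6 4
SWAP    → 4 4 4 6
STORE 1 → 4 4 4
NEG     → 4 4 -4
LT      → 4 0
SUB     → 4
DUP     → 4 4
LOAD 1  → 4 4 6
LT      → 4 1
SWAP    → 1 4
SUB     → -3
DUP     → -3 -3
SWAP    → -3 -3
PUSH 69 → -3 -3 69
ROT     → -3 69 -3
SUB     → -3 72
MUL     → -216
PUSH -2 → -216 -2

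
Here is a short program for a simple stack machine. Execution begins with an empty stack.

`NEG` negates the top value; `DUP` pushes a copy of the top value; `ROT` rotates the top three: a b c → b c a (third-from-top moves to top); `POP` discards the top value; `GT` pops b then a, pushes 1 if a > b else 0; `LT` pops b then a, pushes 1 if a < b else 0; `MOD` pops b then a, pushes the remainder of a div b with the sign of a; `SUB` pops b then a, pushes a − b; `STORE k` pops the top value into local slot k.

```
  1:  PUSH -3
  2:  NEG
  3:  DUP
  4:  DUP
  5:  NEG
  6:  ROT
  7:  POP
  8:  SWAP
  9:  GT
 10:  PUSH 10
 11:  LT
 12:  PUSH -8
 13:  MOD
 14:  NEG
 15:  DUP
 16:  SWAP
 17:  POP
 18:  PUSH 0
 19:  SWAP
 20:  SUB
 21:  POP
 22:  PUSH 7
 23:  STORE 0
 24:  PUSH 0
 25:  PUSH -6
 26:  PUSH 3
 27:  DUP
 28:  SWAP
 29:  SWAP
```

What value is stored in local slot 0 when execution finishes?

PUSH -3 -> -3
NEG     -> 3
DUP     -> 3 3
DUP     -> 3 3 3
NEG     -> 3 3 -3
ROT     -> 3 -3 3
POP     -> 3 -3
SWAP    -> -3 3
GT      -> 0
PUSH 10 -> 0 10
LT      -> 1
PUSH -8 -> 1 -8
MOD     -> 1
NEG     -> -1
DUP     -> -1 -1
SWAP    -> -1 -1
POP     -> -1
PUSH 0  -> -1 0
SWAP    -> 0 -1
SUB     -> 1
POP     -> (empty)
PUSH 7  -> 7
STORE 0 -> (empty)
PUSH 0  -> 0
PUSH -6 -> 0 -6
PUSH 3  -> 0 -6 3
DUP     -> 0 -6 3 3
SWAP    -> 0 -6 3 3
SWAP    -> 0 -6 3 3

7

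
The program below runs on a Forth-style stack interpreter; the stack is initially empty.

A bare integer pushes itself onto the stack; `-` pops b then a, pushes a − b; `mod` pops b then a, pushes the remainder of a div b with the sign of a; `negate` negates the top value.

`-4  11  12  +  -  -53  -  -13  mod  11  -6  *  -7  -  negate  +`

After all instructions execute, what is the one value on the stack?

-4     → -4
11     → -4 11
12     → -4 11 12
+      → -4 23
-      → -27
-53    → -27 -53
-      → 26
-13    → 26 -13
mod    → 0
11     → 0 11
-6     → 0 11 -6
*      → 0 -66
-7     → 0 -66 -7
-      → 0 -59
negate → 0 59
+      → 59

59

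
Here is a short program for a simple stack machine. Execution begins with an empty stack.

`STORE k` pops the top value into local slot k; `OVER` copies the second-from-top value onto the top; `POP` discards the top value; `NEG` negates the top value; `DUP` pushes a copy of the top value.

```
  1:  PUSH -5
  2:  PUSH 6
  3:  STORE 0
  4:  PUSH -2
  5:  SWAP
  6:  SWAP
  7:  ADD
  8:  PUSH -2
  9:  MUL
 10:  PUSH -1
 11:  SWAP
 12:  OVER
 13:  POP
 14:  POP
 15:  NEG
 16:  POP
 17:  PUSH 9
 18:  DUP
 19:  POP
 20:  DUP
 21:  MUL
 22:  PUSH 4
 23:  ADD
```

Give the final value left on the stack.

PUSH -5 -> -5
PUSH 6  -> -5 6
STORE 0 -> -5
PUSH -2 -> -5 -2
SWAP    -> -2 -5
SWAP    -> -5 -2
ADD     -> -7
PUSH -2 -> -7 -2
MUL     -> 14
PUSH -1 -> 14 -1
SWAP    -> -1 14
OVER    -> -1 14 -1
POP     -> -1 14
POP     -> -1
NEG     -> 1
POP     -> (empty)
PUSH 9  -> 9
DUP     -> 9 9
POP     -> 9
DUP     -> 9 9
MUL     -> 81
PUSH 4  -> 81 4
ADD     -> 85

85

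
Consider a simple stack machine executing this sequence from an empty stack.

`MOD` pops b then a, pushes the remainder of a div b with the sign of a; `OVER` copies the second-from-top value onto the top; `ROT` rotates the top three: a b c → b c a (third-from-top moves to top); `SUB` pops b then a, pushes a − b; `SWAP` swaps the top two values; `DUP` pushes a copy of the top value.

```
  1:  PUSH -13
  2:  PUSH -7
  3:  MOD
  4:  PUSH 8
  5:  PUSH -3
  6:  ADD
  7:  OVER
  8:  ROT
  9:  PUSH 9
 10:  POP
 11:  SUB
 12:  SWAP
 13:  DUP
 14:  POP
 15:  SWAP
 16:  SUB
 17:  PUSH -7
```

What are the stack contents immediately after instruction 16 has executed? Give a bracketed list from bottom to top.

[5]

PUSH -13 -> -13
PUSH -7  -> -13 -7
MOD      -> -6
PUSH 8   -> -6 8
PUSH -3  -> -6 8 -3
ADD      -> -6 5
OVER     -> -6 5 -6
ROT      -> 5 -6 -6
PUSH 9   -> 5 -6 -6 9
POP      -> 5 -6 -6
SUB      -> 5 0
SWAP     -> 0 5
DUP      -> 0 5 5
POP      -> 0 5
SWAP     -> 5 0
SUB      -> 5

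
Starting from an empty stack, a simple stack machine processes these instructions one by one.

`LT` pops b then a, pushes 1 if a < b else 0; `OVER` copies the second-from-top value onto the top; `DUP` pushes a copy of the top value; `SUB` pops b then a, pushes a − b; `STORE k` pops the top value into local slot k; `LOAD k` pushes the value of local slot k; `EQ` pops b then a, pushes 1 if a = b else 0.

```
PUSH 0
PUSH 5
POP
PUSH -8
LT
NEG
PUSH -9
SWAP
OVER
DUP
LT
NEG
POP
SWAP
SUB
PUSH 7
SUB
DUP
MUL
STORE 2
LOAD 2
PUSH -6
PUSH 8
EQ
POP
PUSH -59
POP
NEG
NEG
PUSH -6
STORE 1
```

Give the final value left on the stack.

4

PUSH 0    0
PUSH 5    0 5
POP       0
PUSH -8   0 -8
LT        0
NEG       0
PUSH -9   0 -9
SWAP      -9 0
OVER      -9 0 -9
DUP       -9 0 -9 -9
LT        -9 0 0
NEG       -9 0 0
POP       -9 0
SWAP      0 -9
SUB       9
PUSH 7    9 7
SUB       2
DUP       2 2
MUL       4
STORE 2   (empty)
LOAD 2    4
PUSH -6   4 -6
PUSH 8    4 -6 8
EQ        4 0
POP       4
PUSH -59  4 -59
POP       4
NEG       -4
NEG       4
PUSH -6   4 -6
STORE 1   4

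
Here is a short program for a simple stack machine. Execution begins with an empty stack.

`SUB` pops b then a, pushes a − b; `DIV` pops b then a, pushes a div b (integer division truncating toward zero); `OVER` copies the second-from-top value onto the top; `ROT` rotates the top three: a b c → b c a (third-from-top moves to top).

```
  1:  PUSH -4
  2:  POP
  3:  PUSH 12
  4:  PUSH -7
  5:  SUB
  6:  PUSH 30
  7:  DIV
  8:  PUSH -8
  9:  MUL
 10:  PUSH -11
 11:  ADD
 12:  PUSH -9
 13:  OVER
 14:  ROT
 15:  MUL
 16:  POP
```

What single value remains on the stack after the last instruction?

PUSH -4  → [-4]
POP      → []
PUSH 12  → [12]
PUSH -7  → [12, -7]
SUB      → [19]
PUSH 30  → [19, 30]
DIV      → [0]
PUSH -8  → [0, -8]
MUL      → [0]
PUSH -11 → [0, -11]
ADD      → [-11]
PUSH -9  → [-11, -9]
OVER     → [-11, -9, -11]
ROT      → [-9, -11, -11]
MUL      → [-9, 121]
POP      → [-9]

-9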